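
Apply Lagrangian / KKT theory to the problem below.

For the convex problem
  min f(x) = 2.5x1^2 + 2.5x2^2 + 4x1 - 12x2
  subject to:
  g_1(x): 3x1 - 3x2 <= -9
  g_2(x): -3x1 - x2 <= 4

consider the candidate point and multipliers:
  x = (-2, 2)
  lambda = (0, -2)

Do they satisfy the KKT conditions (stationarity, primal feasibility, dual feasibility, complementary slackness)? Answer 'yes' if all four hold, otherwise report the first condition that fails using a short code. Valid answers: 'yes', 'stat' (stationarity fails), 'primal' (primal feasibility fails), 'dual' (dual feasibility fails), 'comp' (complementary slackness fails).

Gradient of f: grad f(x) = Q x + c = (-6, -2)
Constraint values g_i(x) = a_i^T x - b_i:
  g_1((-2, 2)) = -3
  g_2((-2, 2)) = 0
Stationarity residual: grad f(x) + sum_i lambda_i a_i = (0, 0)
  -> stationarity OK
Primal feasibility (all g_i <= 0): OK
Dual feasibility (all lambda_i >= 0): FAILS
Complementary slackness (lambda_i * g_i(x) = 0 for all i): OK

Verdict: the first failing condition is dual_feasibility -> dual.

dual


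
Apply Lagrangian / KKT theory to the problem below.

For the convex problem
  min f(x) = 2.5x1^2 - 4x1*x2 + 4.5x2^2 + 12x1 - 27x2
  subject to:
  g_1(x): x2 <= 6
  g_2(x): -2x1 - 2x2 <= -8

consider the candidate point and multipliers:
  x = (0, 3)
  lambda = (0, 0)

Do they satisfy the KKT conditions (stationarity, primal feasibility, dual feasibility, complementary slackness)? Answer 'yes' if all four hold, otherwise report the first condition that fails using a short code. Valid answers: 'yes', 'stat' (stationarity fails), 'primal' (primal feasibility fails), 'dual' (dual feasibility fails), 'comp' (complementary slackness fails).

Gradient of f: grad f(x) = Q x + c = (0, 0)
Constraint values g_i(x) = a_i^T x - b_i:
  g_1((0, 3)) = -3
  g_2((0, 3)) = 2
Stationarity residual: grad f(x) + sum_i lambda_i a_i = (0, 0)
  -> stationarity OK
Primal feasibility (all g_i <= 0): FAILS
Dual feasibility (all lambda_i >= 0): OK
Complementary slackness (lambda_i * g_i(x) = 0 for all i): OK

Verdict: the first failing condition is primal_feasibility -> primal.

primal


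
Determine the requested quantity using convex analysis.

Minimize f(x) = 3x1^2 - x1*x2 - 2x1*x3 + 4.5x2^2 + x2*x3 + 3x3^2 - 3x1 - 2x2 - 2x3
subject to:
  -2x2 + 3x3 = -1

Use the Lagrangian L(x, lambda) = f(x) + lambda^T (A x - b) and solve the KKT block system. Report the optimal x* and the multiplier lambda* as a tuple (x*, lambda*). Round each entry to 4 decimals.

Form the Lagrangian:
  L(x, lambda) = (1/2) x^T Q x + c^T x + lambda^T (A x - b)
Stationarity (grad_x L = 0): Q x + c + A^T lambda = 0.
Primal feasibility: A x = b.

This gives the KKT block system:
  [ Q   A^T ] [ x     ]   [-c ]
  [ A    0  ] [ lambda ] = [ b ]

Solving the linear system:
  x*      = (0.5789, 0.4885, -0.0077)
  lambda* = (0.9051)
  f(x*)   = -0.8966

x* = (0.5789, 0.4885, -0.0077), lambda* = (0.9051)


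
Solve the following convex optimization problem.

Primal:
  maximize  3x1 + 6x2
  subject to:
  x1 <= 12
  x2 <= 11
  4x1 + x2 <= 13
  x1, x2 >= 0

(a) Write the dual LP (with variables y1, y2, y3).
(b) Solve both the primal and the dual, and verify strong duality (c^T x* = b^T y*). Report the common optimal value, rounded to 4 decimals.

The standard primal-dual pair for 'max c^T x s.t. A x <= b, x >= 0' is:
  Dual:  min b^T y  s.t.  A^T y >= c,  y >= 0.

So the dual LP is:
  minimize  12y1 + 11y2 + 13y3
  subject to:
    y1 + 4y3 >= 3
    y2 + y3 >= 6
    y1, y2, y3 >= 0

Solving the primal: x* = (0.5, 11).
  primal value c^T x* = 67.5.
Solving the dual: y* = (0, 5.25, 0.75).
  dual value b^T y* = 67.5.
Strong duality: c^T x* = b^T y*. Confirmed.

67.5


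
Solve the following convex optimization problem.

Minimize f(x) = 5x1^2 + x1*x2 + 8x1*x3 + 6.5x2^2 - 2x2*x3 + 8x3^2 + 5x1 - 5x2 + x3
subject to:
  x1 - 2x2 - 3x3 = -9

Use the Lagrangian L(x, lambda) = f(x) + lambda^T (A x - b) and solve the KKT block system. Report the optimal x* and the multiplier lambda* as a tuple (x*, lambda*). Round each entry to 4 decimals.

Form the Lagrangian:
  L(x, lambda) = (1/2) x^T Q x + c^T x + lambda^T (A x - b)
Stationarity (grad_x L = 0): Q x + c + A^T lambda = 0.
Primal feasibility: A x = b.

This gives the KKT block system:
  [ Q   A^T ] [ x     ]   [-c ]
  [ A    0  ] [ lambda ] = [ b ]

Solving the linear system:
  x*      = (-2.0818, 1.1351, 1.5493)
  lambda* = (2.2882)
  f(x*)   = 3.0291

x* = (-2.0818, 1.1351, 1.5493), lambda* = (2.2882)


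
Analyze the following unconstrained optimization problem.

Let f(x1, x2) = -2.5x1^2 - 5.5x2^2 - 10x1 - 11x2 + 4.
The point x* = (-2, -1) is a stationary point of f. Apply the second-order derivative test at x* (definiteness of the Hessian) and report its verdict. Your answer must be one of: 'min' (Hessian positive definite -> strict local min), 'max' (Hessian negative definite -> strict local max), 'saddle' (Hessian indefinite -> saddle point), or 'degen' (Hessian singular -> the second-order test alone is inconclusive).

Compute the Hessian H = grad^2 f:
  H = [[-5, 0], [0, -11]]
Verify stationarity: grad f(x*) = H x* + g = (0, 0).
Eigenvalues of H: -11, -5.
Both eigenvalues < 0, so H is negative definite -> x* is a strict local max.

max


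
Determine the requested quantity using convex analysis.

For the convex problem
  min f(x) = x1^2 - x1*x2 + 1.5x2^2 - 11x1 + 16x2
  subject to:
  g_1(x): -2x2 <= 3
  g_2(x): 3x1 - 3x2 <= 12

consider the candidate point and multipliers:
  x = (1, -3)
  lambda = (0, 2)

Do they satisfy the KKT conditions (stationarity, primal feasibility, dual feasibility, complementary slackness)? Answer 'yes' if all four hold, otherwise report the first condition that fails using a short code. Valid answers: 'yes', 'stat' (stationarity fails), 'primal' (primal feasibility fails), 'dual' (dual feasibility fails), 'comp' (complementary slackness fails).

Gradient of f: grad f(x) = Q x + c = (-6, 6)
Constraint values g_i(x) = a_i^T x - b_i:
  g_1((1, -3)) = 3
  g_2((1, -3)) = 0
Stationarity residual: grad f(x) + sum_i lambda_i a_i = (0, 0)
  -> stationarity OK
Primal feasibility (all g_i <= 0): FAILS
Dual feasibility (all lambda_i >= 0): OK
Complementary slackness (lambda_i * g_i(x) = 0 for all i): OK

Verdict: the first failing condition is primal_feasibility -> primal.

primal


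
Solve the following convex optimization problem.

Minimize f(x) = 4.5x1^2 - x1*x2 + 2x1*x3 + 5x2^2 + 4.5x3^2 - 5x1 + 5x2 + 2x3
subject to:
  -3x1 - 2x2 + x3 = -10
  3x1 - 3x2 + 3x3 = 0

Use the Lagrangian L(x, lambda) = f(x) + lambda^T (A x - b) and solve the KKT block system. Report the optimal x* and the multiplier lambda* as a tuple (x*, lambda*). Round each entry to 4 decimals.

Form the Lagrangian:
  L(x, lambda) = (1/2) x^T Q x + c^T x + lambda^T (A x - b)
Stationarity (grad_x L = 0): Q x + c + A^T lambda = 0.
Primal feasibility: A x = b.

This gives the KKT block system:
  [ Q   A^T ] [ x     ]   [-c ]
  [ A    0  ] [ lambda ] = [ b ]

Solving the linear system:
  x*      = (2.2906, 0.8377, -1.4529)
  lambda* = (4.5916, 0.6344)
  f(x*)   = 17.873

x* = (2.2906, 0.8377, -1.4529), lambda* = (4.5916, 0.6344)


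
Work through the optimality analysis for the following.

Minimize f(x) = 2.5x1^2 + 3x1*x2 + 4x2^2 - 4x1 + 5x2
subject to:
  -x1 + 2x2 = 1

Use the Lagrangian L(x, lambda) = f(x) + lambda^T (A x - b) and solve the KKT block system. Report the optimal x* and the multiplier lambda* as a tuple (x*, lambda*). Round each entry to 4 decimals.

Form the Lagrangian:
  L(x, lambda) = (1/2) x^T Q x + c^T x + lambda^T (A x - b)
Stationarity (grad_x L = 0): Q x + c + A^T lambda = 0.
Primal feasibility: A x = b.

This gives the KKT block system:
  [ Q   A^T ] [ x     ]   [-c ]
  [ A    0  ] [ lambda ] = [ b ]

Solving the linear system:
  x*      = (-0.2, 0.4)
  lambda* = (-3.8)
  f(x*)   = 3.3

x* = (-0.2, 0.4), lambda* = (-3.8)


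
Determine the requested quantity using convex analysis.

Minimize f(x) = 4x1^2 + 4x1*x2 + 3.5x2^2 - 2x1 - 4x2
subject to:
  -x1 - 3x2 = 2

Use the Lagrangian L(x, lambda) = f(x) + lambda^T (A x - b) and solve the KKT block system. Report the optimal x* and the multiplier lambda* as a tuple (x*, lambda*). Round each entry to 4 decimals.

Form the Lagrangian:
  L(x, lambda) = (1/2) x^T Q x + c^T x + lambda^T (A x - b)
Stationarity (grad_x L = 0): Q x + c + A^T lambda = 0.
Primal feasibility: A x = b.

This gives the KKT block system:
  [ Q   A^T ] [ x     ]   [-c ]
  [ A    0  ] [ lambda ] = [ b ]

Solving the linear system:
  x*      = (0.2909, -0.7636)
  lambda* = (-2.7273)
  f(x*)   = 3.9636

x* = (0.2909, -0.7636), lambda* = (-2.7273)


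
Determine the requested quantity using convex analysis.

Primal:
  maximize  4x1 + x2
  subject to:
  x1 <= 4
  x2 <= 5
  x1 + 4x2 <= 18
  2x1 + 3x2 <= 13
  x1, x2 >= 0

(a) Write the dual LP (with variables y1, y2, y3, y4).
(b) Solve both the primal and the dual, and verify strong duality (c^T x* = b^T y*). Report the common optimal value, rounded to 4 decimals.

The standard primal-dual pair for 'max c^T x s.t. A x <= b, x >= 0' is:
  Dual:  min b^T y  s.t.  A^T y >= c,  y >= 0.

So the dual LP is:
  minimize  4y1 + 5y2 + 18y3 + 13y4
  subject to:
    y1 + y3 + 2y4 >= 4
    y2 + 4y3 + 3y4 >= 1
    y1, y2, y3, y4 >= 0

Solving the primal: x* = (4, 1.6667).
  primal value c^T x* = 17.6667.
Solving the dual: y* = (3.3333, 0, 0, 0.3333).
  dual value b^T y* = 17.6667.
Strong duality: c^T x* = b^T y*. Confirmed.

17.6667


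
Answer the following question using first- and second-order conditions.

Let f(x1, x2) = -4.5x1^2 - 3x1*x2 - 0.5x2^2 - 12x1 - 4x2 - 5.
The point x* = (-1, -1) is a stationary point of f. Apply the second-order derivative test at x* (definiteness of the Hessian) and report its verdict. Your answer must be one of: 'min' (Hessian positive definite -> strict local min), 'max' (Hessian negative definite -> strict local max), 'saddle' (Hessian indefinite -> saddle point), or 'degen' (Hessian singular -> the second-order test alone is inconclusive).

Compute the Hessian H = grad^2 f:
  H = [[-9, -3], [-3, -1]]
Verify stationarity: grad f(x*) = H x* + g = (0, 0).
Eigenvalues of H: -10, 0.
H has a zero eigenvalue (singular; negative semidefinite but not definite), so H is neither positive definite, negative definite, nor indefinite. The second-order test alone is inconclusive -> degen.
(Indeed, f is constant along the null direction of H through x*, so x* is not a strict local extremum.)

degen


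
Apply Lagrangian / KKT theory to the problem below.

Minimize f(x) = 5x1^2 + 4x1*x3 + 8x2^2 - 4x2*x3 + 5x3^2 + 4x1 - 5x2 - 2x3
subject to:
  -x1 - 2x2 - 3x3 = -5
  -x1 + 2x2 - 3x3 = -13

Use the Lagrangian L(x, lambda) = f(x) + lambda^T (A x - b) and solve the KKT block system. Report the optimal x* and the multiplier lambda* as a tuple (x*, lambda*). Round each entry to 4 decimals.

Form the Lagrangian:
  L(x, lambda) = (1/2) x^T Q x + c^T x + lambda^T (A x - b)
Stationarity (grad_x L = 0): Q x + c + A^T lambda = 0.
Primal feasibility: A x = b.

This gives the KKT block system:
  [ Q   A^T ] [ x     ]   [-c ]
  [ A    0  ] [ lambda ] = [ b ]

Solving the linear system:
  x*      = (-0.4737, -2, 3.1579)
  lambda* = (-6.4605, 18.3553)
  f(x*)   = 104.0526

x* = (-0.4737, -2, 3.1579), lambda* = (-6.4605, 18.3553)


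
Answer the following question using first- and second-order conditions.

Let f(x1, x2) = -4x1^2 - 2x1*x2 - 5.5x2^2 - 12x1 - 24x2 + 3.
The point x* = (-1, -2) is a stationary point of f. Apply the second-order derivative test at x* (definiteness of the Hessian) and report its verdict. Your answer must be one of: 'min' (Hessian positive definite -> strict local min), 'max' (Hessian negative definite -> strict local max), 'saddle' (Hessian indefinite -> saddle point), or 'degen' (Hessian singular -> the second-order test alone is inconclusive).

Compute the Hessian H = grad^2 f:
  H = [[-8, -2], [-2, -11]]
Verify stationarity: grad f(x*) = H x* + g = (0, 0).
Eigenvalues of H: -12, -7.
Both eigenvalues < 0, so H is negative definite -> x* is a strict local max.

max


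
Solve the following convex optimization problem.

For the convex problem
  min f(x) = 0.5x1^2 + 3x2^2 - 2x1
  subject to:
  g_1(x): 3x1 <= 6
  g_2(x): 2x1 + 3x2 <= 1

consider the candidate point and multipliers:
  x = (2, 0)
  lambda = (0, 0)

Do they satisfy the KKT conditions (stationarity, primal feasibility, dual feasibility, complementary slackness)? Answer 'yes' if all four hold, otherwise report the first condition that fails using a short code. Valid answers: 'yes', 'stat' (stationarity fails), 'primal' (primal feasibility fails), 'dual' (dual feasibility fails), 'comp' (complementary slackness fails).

Gradient of f: grad f(x) = Q x + c = (0, 0)
Constraint values g_i(x) = a_i^T x - b_i:
  g_1((2, 0)) = 0
  g_2((2, 0)) = 3
Stationarity residual: grad f(x) + sum_i lambda_i a_i = (0, 0)
  -> stationarity OK
Primal feasibility (all g_i <= 0): FAILS
Dual feasibility (all lambda_i >= 0): OK
Complementary slackness (lambda_i * g_i(x) = 0 for all i): OK

Verdict: the first failing condition is primal_feasibility -> primal.

primal


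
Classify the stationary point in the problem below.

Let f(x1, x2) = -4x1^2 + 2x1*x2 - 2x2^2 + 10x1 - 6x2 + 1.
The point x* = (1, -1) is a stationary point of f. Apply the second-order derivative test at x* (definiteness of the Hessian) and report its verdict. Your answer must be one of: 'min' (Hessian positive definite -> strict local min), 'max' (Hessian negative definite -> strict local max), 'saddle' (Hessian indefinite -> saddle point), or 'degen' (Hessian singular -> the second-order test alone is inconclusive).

Compute the Hessian H = grad^2 f:
  H = [[-8, 2], [2, -4]]
Verify stationarity: grad f(x*) = H x* + g = (0, 0).
Eigenvalues of H: -8.8284, -3.1716.
Both eigenvalues < 0, so H is negative definite -> x* is a strict local max.

max


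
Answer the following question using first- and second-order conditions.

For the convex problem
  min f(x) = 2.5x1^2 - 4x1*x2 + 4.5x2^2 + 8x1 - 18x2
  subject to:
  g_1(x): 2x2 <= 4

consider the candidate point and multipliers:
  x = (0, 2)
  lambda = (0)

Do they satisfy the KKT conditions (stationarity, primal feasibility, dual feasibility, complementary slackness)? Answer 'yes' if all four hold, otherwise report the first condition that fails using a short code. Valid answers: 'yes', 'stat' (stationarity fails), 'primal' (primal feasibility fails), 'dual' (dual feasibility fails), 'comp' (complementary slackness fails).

Gradient of f: grad f(x) = Q x + c = (0, 0)
Constraint values g_i(x) = a_i^T x - b_i:
  g_1((0, 2)) = 0
Stationarity residual: grad f(x) + sum_i lambda_i a_i = (0, 0)
  -> stationarity OK
Primal feasibility (all g_i <= 0): OK
Dual feasibility (all lambda_i >= 0): OK
Complementary slackness (lambda_i * g_i(x) = 0 for all i): OK

Verdict: yes, KKT holds.

yes


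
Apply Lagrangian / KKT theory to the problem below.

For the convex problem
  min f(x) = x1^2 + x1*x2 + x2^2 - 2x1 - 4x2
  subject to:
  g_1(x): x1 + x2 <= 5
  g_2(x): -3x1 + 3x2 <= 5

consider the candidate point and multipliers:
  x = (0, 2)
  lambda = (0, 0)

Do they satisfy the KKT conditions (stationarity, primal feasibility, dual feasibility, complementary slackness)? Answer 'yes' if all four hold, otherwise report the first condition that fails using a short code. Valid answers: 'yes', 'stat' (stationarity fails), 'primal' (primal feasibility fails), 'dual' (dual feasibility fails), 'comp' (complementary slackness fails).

Gradient of f: grad f(x) = Q x + c = (0, 0)
Constraint values g_i(x) = a_i^T x - b_i:
  g_1((0, 2)) = -3
  g_2((0, 2)) = 1
Stationarity residual: grad f(x) + sum_i lambda_i a_i = (0, 0)
  -> stationarity OK
Primal feasibility (all g_i <= 0): FAILS
Dual feasibility (all lambda_i >= 0): OK
Complementary slackness (lambda_i * g_i(x) = 0 for all i): OK

Verdict: the first failing condition is primal_feasibility -> primal.

primal


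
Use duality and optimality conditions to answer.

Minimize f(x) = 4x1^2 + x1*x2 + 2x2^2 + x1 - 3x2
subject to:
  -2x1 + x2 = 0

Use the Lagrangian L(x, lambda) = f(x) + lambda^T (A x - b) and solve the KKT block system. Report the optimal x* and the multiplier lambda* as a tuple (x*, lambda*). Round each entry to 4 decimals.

Form the Lagrangian:
  L(x, lambda) = (1/2) x^T Q x + c^T x + lambda^T (A x - b)
Stationarity (grad_x L = 0): Q x + c + A^T lambda = 0.
Primal feasibility: A x = b.

This gives the KKT block system:
  [ Q   A^T ] [ x     ]   [-c ]
  [ A    0  ] [ lambda ] = [ b ]

Solving the linear system:
  x*      = (0.1786, 0.3571)
  lambda* = (1.3929)
  f(x*)   = -0.4464

x* = (0.1786, 0.3571), lambda* = (1.3929)


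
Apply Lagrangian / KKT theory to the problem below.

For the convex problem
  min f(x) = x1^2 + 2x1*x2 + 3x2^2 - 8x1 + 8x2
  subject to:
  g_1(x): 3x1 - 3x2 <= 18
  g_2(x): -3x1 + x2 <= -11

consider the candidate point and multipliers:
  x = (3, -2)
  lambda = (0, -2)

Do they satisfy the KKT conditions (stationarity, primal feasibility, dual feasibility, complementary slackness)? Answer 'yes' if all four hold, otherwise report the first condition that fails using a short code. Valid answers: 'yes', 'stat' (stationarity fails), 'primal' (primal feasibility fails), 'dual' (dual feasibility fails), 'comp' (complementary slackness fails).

Gradient of f: grad f(x) = Q x + c = (-6, 2)
Constraint values g_i(x) = a_i^T x - b_i:
  g_1((3, -2)) = -3
  g_2((3, -2)) = 0
Stationarity residual: grad f(x) + sum_i lambda_i a_i = (0, 0)
  -> stationarity OK
Primal feasibility (all g_i <= 0): OK
Dual feasibility (all lambda_i >= 0): FAILS
Complementary slackness (lambda_i * g_i(x) = 0 for all i): OK

Verdict: the first failing condition is dual_feasibility -> dual.

dual


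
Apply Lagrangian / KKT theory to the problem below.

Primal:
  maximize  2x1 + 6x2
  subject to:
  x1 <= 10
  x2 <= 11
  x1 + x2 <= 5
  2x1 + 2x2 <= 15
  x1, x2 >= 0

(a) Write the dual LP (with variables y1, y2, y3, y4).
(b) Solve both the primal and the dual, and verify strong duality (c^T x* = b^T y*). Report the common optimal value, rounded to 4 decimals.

The standard primal-dual pair for 'max c^T x s.t. A x <= b, x >= 0' is:
  Dual:  min b^T y  s.t.  A^T y >= c,  y >= 0.

So the dual LP is:
  minimize  10y1 + 11y2 + 5y3 + 15y4
  subject to:
    y1 + y3 + 2y4 >= 2
    y2 + y3 + 2y4 >= 6
    y1, y2, y3, y4 >= 0

Solving the primal: x* = (0, 5).
  primal value c^T x* = 30.
Solving the dual: y* = (0, 0, 6, 0).
  dual value b^T y* = 30.
Strong duality: c^T x* = b^T y*. Confirmed.

30


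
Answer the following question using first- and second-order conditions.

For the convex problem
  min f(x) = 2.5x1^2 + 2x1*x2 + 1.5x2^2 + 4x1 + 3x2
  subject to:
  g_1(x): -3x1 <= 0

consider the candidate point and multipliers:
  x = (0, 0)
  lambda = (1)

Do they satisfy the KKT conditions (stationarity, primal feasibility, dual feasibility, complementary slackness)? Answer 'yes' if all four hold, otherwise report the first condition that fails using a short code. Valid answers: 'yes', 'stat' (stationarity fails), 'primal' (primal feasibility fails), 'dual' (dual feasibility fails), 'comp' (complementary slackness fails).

Gradient of f: grad f(x) = Q x + c = (4, 3)
Constraint values g_i(x) = a_i^T x - b_i:
  g_1((0, 0)) = 0
Stationarity residual: grad f(x) + sum_i lambda_i a_i = (1, 3)
  -> stationarity FAILS
Primal feasibility (all g_i <= 0): OK
Dual feasibility (all lambda_i >= 0): OK
Complementary slackness (lambda_i * g_i(x) = 0 for all i): OK

Verdict: the first failing condition is stationarity -> stat.

stat


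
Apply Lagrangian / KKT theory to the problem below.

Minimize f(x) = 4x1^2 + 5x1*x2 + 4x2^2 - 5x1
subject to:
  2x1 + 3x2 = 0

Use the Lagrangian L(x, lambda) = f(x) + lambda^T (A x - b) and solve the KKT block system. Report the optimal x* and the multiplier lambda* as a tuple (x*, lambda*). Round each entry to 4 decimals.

Form the Lagrangian:
  L(x, lambda) = (1/2) x^T Q x + c^T x + lambda^T (A x - b)
Stationarity (grad_x L = 0): Q x + c + A^T lambda = 0.
Primal feasibility: A x = b.

This gives the KKT block system:
  [ Q   A^T ] [ x     ]   [-c ]
  [ A    0  ] [ lambda ] = [ b ]

Solving the linear system:
  x*      = (1.0227, -0.6818)
  lambda* = (0.1136)
  f(x*)   = -2.5568

x* = (1.0227, -0.6818), lambda* = (0.1136)


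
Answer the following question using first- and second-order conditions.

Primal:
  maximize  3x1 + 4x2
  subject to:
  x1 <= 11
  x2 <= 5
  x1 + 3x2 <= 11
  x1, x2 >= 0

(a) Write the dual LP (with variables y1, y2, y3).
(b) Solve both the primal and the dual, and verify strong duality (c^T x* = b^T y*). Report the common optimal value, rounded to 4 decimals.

The standard primal-dual pair for 'max c^T x s.t. A x <= b, x >= 0' is:
  Dual:  min b^T y  s.t.  A^T y >= c,  y >= 0.

So the dual LP is:
  minimize  11y1 + 5y2 + 11y3
  subject to:
    y1 + y3 >= 3
    y2 + 3y3 >= 4
    y1, y2, y3 >= 0

Solving the primal: x* = (11, 0).
  primal value c^T x* = 33.
Solving the dual: y* = (1.6667, 0, 1.3333).
  dual value b^T y* = 33.
Strong duality: c^T x* = b^T y*. Confirmed.

33


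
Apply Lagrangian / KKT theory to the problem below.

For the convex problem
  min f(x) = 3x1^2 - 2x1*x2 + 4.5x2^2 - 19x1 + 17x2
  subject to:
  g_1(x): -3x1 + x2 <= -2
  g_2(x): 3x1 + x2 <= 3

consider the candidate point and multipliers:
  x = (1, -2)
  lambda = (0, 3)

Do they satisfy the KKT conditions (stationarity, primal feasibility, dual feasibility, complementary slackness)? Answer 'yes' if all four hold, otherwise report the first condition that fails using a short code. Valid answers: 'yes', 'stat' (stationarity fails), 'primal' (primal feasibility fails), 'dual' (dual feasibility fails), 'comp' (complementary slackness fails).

Gradient of f: grad f(x) = Q x + c = (-9, -3)
Constraint values g_i(x) = a_i^T x - b_i:
  g_1((1, -2)) = -3
  g_2((1, -2)) = -2
Stationarity residual: grad f(x) + sum_i lambda_i a_i = (0, 0)
  -> stationarity OK
Primal feasibility (all g_i <= 0): OK
Dual feasibility (all lambda_i >= 0): OK
Complementary slackness (lambda_i * g_i(x) = 0 for all i): FAILS

Verdict: the first failing condition is complementary_slackness -> comp.

comp


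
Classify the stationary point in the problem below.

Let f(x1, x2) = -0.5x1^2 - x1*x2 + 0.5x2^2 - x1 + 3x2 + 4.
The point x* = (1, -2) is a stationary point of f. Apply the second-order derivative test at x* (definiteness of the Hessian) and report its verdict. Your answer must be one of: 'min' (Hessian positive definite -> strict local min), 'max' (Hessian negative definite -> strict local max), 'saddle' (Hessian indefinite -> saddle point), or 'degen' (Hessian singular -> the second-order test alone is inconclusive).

Compute the Hessian H = grad^2 f:
  H = [[-1, -1], [-1, 1]]
Verify stationarity: grad f(x*) = H x* + g = (0, 0).
Eigenvalues of H: -1.4142, 1.4142.
Eigenvalues have mixed signs, so H is indefinite -> x* is a saddle point.

saddle


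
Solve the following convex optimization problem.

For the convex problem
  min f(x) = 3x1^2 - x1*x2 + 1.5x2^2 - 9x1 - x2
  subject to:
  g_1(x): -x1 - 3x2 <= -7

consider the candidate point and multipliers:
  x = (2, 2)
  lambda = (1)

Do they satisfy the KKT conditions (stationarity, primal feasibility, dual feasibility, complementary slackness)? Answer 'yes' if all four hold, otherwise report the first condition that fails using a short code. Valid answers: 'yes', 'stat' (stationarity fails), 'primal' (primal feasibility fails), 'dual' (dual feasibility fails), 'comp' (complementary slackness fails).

Gradient of f: grad f(x) = Q x + c = (1, 3)
Constraint values g_i(x) = a_i^T x - b_i:
  g_1((2, 2)) = -1
Stationarity residual: grad f(x) + sum_i lambda_i a_i = (0, 0)
  -> stationarity OK
Primal feasibility (all g_i <= 0): OK
Dual feasibility (all lambda_i >= 0): OK
Complementary slackness (lambda_i * g_i(x) = 0 for all i): FAILS

Verdict: the first failing condition is complementary_slackness -> comp.

comp


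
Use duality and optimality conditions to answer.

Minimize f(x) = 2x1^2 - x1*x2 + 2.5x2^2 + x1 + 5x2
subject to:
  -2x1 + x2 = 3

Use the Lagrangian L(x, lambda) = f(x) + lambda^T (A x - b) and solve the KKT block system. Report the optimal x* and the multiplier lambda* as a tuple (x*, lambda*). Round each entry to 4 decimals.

Form the Lagrangian:
  L(x, lambda) = (1/2) x^T Q x + c^T x + lambda^T (A x - b)
Stationarity (grad_x L = 0): Q x + c + A^T lambda = 0.
Primal feasibility: A x = b.

This gives the KKT block system:
  [ Q   A^T ] [ x     ]   [-c ]
  [ A    0  ] [ lambda ] = [ b ]

Solving the linear system:
  x*      = (-1.9, -0.8)
  lambda* = (-2.9)
  f(x*)   = 1.4

x* = (-1.9, -0.8), lambda* = (-2.9)


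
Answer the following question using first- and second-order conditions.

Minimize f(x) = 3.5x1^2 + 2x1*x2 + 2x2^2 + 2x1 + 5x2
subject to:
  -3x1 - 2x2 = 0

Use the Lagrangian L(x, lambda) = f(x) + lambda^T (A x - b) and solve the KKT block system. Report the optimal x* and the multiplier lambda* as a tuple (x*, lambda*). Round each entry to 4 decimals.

Form the Lagrangian:
  L(x, lambda) = (1/2) x^T Q x + c^T x + lambda^T (A x - b)
Stationarity (grad_x L = 0): Q x + c + A^T lambda = 0.
Primal feasibility: A x = b.

This gives the KKT block system:
  [ Q   A^T ] [ x     ]   [-c ]
  [ A    0  ] [ lambda ] = [ b ]

Solving the linear system:
  x*      = (0.55, -0.825)
  lambda* = (1.4)
  f(x*)   = -1.5125

x* = (0.55, -0.825), lambda* = (1.4)


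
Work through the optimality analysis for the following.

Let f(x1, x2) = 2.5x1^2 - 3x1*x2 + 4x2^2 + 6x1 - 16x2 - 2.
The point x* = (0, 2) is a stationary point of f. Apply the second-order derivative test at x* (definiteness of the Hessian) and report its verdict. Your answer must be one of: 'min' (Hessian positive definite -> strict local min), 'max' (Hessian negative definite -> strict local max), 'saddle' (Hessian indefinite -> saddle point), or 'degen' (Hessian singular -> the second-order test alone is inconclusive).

Compute the Hessian H = grad^2 f:
  H = [[5, -3], [-3, 8]]
Verify stationarity: grad f(x*) = H x* + g = (0, 0).
Eigenvalues of H: 3.1459, 9.8541.
Both eigenvalues > 0, so H is positive definite -> x* is a strict local min.

min


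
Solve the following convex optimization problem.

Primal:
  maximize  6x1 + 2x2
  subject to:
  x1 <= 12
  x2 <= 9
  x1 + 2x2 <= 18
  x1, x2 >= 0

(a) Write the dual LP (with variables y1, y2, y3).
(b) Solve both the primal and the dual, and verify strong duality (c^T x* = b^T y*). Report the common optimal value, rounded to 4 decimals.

The standard primal-dual pair for 'max c^T x s.t. A x <= b, x >= 0' is:
  Dual:  min b^T y  s.t.  A^T y >= c,  y >= 0.

So the dual LP is:
  minimize  12y1 + 9y2 + 18y3
  subject to:
    y1 + y3 >= 6
    y2 + 2y3 >= 2
    y1, y2, y3 >= 0

Solving the primal: x* = (12, 3).
  primal value c^T x* = 78.
Solving the dual: y* = (5, 0, 1).
  dual value b^T y* = 78.
Strong duality: c^T x* = b^T y*. Confirmed.

78


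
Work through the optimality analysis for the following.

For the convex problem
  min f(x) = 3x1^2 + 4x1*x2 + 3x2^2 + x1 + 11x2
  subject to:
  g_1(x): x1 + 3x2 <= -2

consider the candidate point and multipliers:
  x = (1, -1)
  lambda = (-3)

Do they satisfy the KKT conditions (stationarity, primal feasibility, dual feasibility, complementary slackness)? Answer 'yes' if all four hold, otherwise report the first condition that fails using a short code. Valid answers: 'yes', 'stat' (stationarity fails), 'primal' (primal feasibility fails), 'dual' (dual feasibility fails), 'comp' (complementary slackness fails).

Gradient of f: grad f(x) = Q x + c = (3, 9)
Constraint values g_i(x) = a_i^T x - b_i:
  g_1((1, -1)) = 0
Stationarity residual: grad f(x) + sum_i lambda_i a_i = (0, 0)
  -> stationarity OK
Primal feasibility (all g_i <= 0): OK
Dual feasibility (all lambda_i >= 0): FAILS
Complementary slackness (lambda_i * g_i(x) = 0 for all i): OK

Verdict: the first failing condition is dual_feasibility -> dual.

dual


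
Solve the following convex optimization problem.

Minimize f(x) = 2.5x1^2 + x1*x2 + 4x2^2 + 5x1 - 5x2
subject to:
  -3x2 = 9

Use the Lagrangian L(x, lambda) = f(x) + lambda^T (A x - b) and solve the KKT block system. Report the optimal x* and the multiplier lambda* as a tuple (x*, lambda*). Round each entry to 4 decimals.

Form the Lagrangian:
  L(x, lambda) = (1/2) x^T Q x + c^T x + lambda^T (A x - b)
Stationarity (grad_x L = 0): Q x + c + A^T lambda = 0.
Primal feasibility: A x = b.

This gives the KKT block system:
  [ Q   A^T ] [ x     ]   [-c ]
  [ A    0  ] [ lambda ] = [ b ]

Solving the linear system:
  x*      = (-0.4, -3)
  lambda* = (-9.8)
  f(x*)   = 50.6

x* = (-0.4, -3), lambda* = (-9.8)


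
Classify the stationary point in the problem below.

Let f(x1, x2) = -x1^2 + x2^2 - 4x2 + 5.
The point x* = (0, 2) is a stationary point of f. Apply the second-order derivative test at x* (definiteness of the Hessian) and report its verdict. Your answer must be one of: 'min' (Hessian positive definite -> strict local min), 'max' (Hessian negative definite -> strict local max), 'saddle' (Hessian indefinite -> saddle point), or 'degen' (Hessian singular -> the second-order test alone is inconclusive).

Compute the Hessian H = grad^2 f:
  H = [[-2, 0], [0, 2]]
Verify stationarity: grad f(x*) = H x* + g = (0, 0).
Eigenvalues of H: -2, 2.
Eigenvalues have mixed signs, so H is indefinite -> x* is a saddle point.

saddle


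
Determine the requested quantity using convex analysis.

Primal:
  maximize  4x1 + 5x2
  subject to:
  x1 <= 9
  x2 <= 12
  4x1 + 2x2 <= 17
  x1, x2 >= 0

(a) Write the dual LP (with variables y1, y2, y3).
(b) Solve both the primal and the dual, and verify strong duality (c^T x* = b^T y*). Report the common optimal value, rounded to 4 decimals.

The standard primal-dual pair for 'max c^T x s.t. A x <= b, x >= 0' is:
  Dual:  min b^T y  s.t.  A^T y >= c,  y >= 0.

So the dual LP is:
  minimize  9y1 + 12y2 + 17y3
  subject to:
    y1 + 4y3 >= 4
    y2 + 2y3 >= 5
    y1, y2, y3 >= 0

Solving the primal: x* = (0, 8.5).
  primal value c^T x* = 42.5.
Solving the dual: y* = (0, 0, 2.5).
  dual value b^T y* = 42.5.
Strong duality: c^T x* = b^T y*. Confirmed.

42.5


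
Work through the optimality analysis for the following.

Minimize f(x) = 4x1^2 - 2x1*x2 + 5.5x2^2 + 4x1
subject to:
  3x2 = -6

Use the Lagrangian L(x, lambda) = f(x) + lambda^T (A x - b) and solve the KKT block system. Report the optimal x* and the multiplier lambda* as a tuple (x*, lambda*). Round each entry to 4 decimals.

Form the Lagrangian:
  L(x, lambda) = (1/2) x^T Q x + c^T x + lambda^T (A x - b)
Stationarity (grad_x L = 0): Q x + c + A^T lambda = 0.
Primal feasibility: A x = b.

This gives the KKT block system:
  [ Q   A^T ] [ x     ]   [-c ]
  [ A    0  ] [ lambda ] = [ b ]

Solving the linear system:
  x*      = (-1, -2)
  lambda* = (6.6667)
  f(x*)   = 18

x* = (-1, -2), lambda* = (6.6667)


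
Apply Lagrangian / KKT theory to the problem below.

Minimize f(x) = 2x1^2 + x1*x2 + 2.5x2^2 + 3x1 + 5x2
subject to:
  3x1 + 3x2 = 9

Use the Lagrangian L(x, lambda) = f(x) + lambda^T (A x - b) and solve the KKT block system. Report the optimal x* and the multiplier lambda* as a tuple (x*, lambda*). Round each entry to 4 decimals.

Form the Lagrangian:
  L(x, lambda) = (1/2) x^T Q x + c^T x + lambda^T (A x - b)
Stationarity (grad_x L = 0): Q x + c + A^T lambda = 0.
Primal feasibility: A x = b.

This gives the KKT block system:
  [ Q   A^T ] [ x     ]   [-c ]
  [ A    0  ] [ lambda ] = [ b ]

Solving the linear system:
  x*      = (2, 1)
  lambda* = (-4)
  f(x*)   = 23.5

x* = (2, 1), lambda* = (-4)


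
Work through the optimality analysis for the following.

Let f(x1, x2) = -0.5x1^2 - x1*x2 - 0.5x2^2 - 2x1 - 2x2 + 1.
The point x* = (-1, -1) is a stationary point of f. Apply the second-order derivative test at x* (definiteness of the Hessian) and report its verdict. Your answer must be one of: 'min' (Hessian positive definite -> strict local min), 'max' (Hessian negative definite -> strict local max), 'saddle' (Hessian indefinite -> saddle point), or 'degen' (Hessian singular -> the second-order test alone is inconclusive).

Compute the Hessian H = grad^2 f:
  H = [[-1, -1], [-1, -1]]
Verify stationarity: grad f(x*) = H x* + g = (0, 0).
Eigenvalues of H: -2, 0.
H has a zero eigenvalue (singular; negative semidefinite but not definite), so H is neither positive definite, negative definite, nor indefinite. The second-order test alone is inconclusive -> degen.
(Indeed, f is constant along the null direction of H through x*, so x* is not a strict local extremum.)

degen


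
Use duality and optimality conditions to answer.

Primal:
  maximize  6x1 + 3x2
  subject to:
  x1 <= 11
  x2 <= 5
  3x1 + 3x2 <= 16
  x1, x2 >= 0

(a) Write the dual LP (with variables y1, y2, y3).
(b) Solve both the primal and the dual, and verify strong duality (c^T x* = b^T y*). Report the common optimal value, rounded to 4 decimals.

The standard primal-dual pair for 'max c^T x s.t. A x <= b, x >= 0' is:
  Dual:  min b^T y  s.t.  A^T y >= c,  y >= 0.

So the dual LP is:
  minimize  11y1 + 5y2 + 16y3
  subject to:
    y1 + 3y3 >= 6
    y2 + 3y3 >= 3
    y1, y2, y3 >= 0

Solving the primal: x* = (5.3333, 0).
  primal value c^T x* = 32.
Solving the dual: y* = (0, 0, 2).
  dual value b^T y* = 32.
Strong duality: c^T x* = b^T y*. Confirmed.

32


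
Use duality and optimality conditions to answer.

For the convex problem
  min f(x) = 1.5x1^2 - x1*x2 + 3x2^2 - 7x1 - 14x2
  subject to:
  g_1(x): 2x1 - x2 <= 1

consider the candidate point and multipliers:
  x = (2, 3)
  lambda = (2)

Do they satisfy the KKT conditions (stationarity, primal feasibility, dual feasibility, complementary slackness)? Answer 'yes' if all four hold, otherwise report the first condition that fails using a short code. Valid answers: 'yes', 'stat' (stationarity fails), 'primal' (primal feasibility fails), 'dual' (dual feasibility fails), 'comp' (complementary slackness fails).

Gradient of f: grad f(x) = Q x + c = (-4, 2)
Constraint values g_i(x) = a_i^T x - b_i:
  g_1((2, 3)) = 0
Stationarity residual: grad f(x) + sum_i lambda_i a_i = (0, 0)
  -> stationarity OK
Primal feasibility (all g_i <= 0): OK
Dual feasibility (all lambda_i >= 0): OK
Complementary slackness (lambda_i * g_i(x) = 0 for all i): OK

Verdict: yes, KKT holds.

yes


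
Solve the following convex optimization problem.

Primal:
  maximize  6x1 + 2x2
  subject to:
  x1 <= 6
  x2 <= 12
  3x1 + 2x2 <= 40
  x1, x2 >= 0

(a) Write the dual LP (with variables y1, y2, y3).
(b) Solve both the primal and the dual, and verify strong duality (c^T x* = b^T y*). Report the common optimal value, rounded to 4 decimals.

The standard primal-dual pair for 'max c^T x s.t. A x <= b, x >= 0' is:
  Dual:  min b^T y  s.t.  A^T y >= c,  y >= 0.

So the dual LP is:
  minimize  6y1 + 12y2 + 40y3
  subject to:
    y1 + 3y3 >= 6
    y2 + 2y3 >= 2
    y1, y2, y3 >= 0

Solving the primal: x* = (6, 11).
  primal value c^T x* = 58.
Solving the dual: y* = (3, 0, 1).
  dual value b^T y* = 58.
Strong duality: c^T x* = b^T y*. Confirmed.

58


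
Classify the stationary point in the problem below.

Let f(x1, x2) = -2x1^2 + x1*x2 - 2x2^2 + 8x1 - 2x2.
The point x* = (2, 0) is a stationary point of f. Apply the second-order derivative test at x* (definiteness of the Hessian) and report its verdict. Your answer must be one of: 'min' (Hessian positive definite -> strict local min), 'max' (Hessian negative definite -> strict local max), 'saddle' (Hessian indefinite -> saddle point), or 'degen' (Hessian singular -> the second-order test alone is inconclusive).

Compute the Hessian H = grad^2 f:
  H = [[-4, 1], [1, -4]]
Verify stationarity: grad f(x*) = H x* + g = (0, 0).
Eigenvalues of H: -5, -3.
Both eigenvalues < 0, so H is negative definite -> x* is a strict local max.

max


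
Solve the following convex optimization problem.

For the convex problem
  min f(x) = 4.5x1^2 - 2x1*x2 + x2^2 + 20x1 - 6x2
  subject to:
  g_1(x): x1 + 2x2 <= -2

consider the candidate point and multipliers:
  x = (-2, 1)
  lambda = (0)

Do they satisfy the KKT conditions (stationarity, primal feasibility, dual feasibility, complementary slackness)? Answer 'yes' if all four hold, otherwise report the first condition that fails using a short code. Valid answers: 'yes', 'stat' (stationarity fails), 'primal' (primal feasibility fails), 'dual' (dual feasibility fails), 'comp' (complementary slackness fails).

Gradient of f: grad f(x) = Q x + c = (0, 0)
Constraint values g_i(x) = a_i^T x - b_i:
  g_1((-2, 1)) = 2
Stationarity residual: grad f(x) + sum_i lambda_i a_i = (0, 0)
  -> stationarity OK
Primal feasibility (all g_i <= 0): FAILS
Dual feasibility (all lambda_i >= 0): OK
Complementary slackness (lambda_i * g_i(x) = 0 for all i): OK

Verdict: the first failing condition is primal_feasibility -> primal.

primal


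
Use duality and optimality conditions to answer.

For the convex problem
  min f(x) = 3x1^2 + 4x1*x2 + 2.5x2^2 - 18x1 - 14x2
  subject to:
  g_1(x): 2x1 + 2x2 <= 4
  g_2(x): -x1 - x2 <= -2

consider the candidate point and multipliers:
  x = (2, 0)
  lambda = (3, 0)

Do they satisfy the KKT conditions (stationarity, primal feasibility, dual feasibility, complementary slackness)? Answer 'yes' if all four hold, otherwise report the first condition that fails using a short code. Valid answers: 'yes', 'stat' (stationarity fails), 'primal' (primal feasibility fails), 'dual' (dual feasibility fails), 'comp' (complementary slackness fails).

Gradient of f: grad f(x) = Q x + c = (-6, -6)
Constraint values g_i(x) = a_i^T x - b_i:
  g_1((2, 0)) = 0
  g_2((2, 0)) = 0
Stationarity residual: grad f(x) + sum_i lambda_i a_i = (0, 0)
  -> stationarity OK
Primal feasibility (all g_i <= 0): OK
Dual feasibility (all lambda_i >= 0): OK
Complementary slackness (lambda_i * g_i(x) = 0 for all i): OK

Verdict: yes, KKT holds.

yes


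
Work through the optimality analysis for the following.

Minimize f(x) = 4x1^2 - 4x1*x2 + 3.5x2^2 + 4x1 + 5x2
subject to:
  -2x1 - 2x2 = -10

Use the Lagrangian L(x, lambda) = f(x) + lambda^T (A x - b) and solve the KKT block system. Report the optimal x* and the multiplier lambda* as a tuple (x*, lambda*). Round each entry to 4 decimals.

Form the Lagrangian:
  L(x, lambda) = (1/2) x^T Q x + c^T x + lambda^T (A x - b)
Stationarity (grad_x L = 0): Q x + c + A^T lambda = 0.
Primal feasibility: A x = b.

This gives the KKT block system:
  [ Q   A^T ] [ x     ]   [-c ]
  [ A    0  ] [ lambda ] = [ b ]

Solving the linear system:
  x*      = (2.4348, 2.5652)
  lambda* = (6.6087)
  f(x*)   = 44.3261

x* = (2.4348, 2.5652), lambda* = (6.6087)


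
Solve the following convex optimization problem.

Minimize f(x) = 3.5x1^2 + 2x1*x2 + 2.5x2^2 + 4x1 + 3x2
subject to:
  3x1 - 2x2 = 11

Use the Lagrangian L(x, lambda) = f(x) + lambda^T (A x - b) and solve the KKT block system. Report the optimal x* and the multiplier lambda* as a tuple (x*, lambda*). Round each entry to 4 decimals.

Form the Lagrangian:
  L(x, lambda) = (1/2) x^T Q x + c^T x + lambda^T (A x - b)
Stationarity (grad_x L = 0): Q x + c + A^T lambda = 0.
Primal feasibility: A x = b.

This gives the KKT block system:
  [ Q   A^T ] [ x     ]   [-c ]
  [ A    0  ] [ lambda ] = [ b ]

Solving the linear system:
  x*      = (1.8041, -2.7938)
  lambda* = (-3.6804)
  f(x*)   = 19.6598

x* = (1.8041, -2.7938), lambda* = (-3.6804)


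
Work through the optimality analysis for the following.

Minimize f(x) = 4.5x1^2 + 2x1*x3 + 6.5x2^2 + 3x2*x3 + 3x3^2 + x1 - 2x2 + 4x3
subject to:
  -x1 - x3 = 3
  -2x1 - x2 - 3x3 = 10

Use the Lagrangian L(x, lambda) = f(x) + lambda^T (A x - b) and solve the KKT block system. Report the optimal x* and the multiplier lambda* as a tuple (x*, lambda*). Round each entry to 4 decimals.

Form the Lagrangian:
  L(x, lambda) = (1/2) x^T Q x + c^T x + lambda^T (A x - b)
Stationarity (grad_x L = 0): Q x + c + A^T lambda = 0.
Primal feasibility: A x = b.

This gives the KKT block system:
  [ Q   A^T ] [ x     ]   [-c ]
  [ A    0  ] [ lambda ] = [ b ]

Solving the linear system:
  x*      = (0.6667, -0.3333, -3.6667)
  lambda* = (34.3333, -17.3333)
  f(x*)   = 28.5

x* = (0.6667, -0.3333, -3.6667), lambda* = (34.3333, -17.3333)
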